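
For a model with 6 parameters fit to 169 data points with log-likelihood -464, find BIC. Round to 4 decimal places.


Compute k*ln(n) = 6*ln(169) = 6*5.129899 = 30.779394.
Then -2*loglik = 928.
BIC = 30.779394 + 928 = 958.779394, which rounds to 958.7794.

958.7794


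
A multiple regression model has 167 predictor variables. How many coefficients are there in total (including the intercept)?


Including the intercept, the model has 167 predictor coefficients + 1 intercept.
Total = 168.

168


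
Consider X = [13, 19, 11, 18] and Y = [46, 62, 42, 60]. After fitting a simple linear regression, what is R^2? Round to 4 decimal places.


The fitted line is Y = 13.1397 + 2.5810*X.
SSres = 0.8939, SStot = 299.0000.
R^2 = 1 - SSres/SStot = 0.9970.

0.9970


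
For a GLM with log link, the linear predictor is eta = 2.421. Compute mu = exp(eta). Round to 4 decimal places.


The inverse log link gives:
mu = exp(2.421) = 11.2571.

11.2571


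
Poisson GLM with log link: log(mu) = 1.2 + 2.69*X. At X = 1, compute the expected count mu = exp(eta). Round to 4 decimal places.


Compute eta = 1.2 + 2.69 * 1 = 3.8900.
Apply inverse link: mu = e^3.8900 = 48.9109.

48.9109


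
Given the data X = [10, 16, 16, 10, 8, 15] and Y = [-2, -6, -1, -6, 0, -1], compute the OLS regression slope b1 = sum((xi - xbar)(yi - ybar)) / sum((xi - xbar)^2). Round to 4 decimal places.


First compute the means: xbar = 12.5000, ybar = -2.6667.
Then S_xx = sum((xi - xbar)^2) = 63.5000.
S_xy = sum((xi - xbar)(yi - ybar)) = -7.0000.
b1 = S_xy / S_xx = -7.0000 / 63.5000 = -0.1102.

-0.1102


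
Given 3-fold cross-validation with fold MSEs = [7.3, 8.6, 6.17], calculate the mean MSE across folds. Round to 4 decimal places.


Sum of fold MSEs = 22.0700.
Average = 22.0700 / 3 = 7.3567.

7.3567


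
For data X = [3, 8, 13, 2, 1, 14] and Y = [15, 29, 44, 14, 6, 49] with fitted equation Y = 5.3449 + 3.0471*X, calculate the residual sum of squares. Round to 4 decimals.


Compute predicted values, then residuals = yi - yhat_i.
Residuals: [0.5138, -0.7217, -0.9572, 2.5609, -2.3920, 0.9957].
SSres = sum(residual^2) = 14.9724.

14.9724


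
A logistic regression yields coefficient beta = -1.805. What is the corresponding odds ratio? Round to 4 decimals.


exp(-1.805) = 0.1645.
So the odds ratio is 0.1645.

0.1645


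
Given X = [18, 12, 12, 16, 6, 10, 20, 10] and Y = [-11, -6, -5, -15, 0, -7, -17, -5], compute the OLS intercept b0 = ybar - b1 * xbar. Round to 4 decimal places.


The slope is b1 = -1.1316.
Sample means are xbar = 13.0000 and ybar = -8.2500.
Intercept: b0 = -8.2500 - (-1.1316)(13.0000) = 6.4605.

6.4605


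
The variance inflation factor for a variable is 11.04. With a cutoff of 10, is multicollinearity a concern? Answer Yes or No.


Compare VIF = 11.04 to the threshold of 10.
11.04 >= 10, so the answer is Yes.

Yes


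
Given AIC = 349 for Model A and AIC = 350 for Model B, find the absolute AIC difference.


Absolute difference = |349 - 350| = 1.
The model with lower AIC (A) is preferred.

1


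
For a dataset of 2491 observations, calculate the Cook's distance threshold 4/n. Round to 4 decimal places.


Using the rule of thumb:
Threshold = 4 / 2491 = 0.0016.

0.0016


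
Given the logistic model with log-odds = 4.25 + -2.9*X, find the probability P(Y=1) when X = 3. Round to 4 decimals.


z = 4.25 + -2.9 * 3 = -4.4500.
Sigmoid: P = 1 / (1 + exp(4.4500)) = 0.0115.

0.0115


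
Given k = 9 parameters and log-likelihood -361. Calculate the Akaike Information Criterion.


AIC = 2*9 - 2*(-361).
= 18 + 722 = 740.

740


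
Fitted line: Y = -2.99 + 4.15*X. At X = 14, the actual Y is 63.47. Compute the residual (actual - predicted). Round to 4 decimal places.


Fitted value at X = 14 is yhat = -2.99 + 4.15*14 = 55.1100.
Residual = 63.47 - 55.1100 = 8.3600.

8.3600


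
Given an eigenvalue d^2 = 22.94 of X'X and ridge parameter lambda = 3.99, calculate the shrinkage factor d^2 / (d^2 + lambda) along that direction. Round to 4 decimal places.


d^2 + lambda = 22.94 + 3.99 = 26.9300.
Shrinkage factor = 22.94/26.9300 = 0.8518.

0.8518


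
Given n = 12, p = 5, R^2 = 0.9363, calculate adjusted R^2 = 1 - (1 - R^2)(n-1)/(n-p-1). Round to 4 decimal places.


Plug in: Adj R^2 = 1 - (1 - 0.9363) * 11/6.
= 1 - 0.0637 * 11/6
= 1 - 0.7007 / 6
= 1 - 0.1168 = 0.8832.

0.8832


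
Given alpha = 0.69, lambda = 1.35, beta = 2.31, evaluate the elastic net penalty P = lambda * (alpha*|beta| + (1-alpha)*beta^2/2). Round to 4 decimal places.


L1 component = 0.69 * |2.31| = 1.5939.
L2 component = 0.31 * 2.31^2 / 2 = 0.8271.
Penalty = 1.35 * (1.5939 + 0.8271) = 1.35 * 2.4210 = 3.2683.

3.2683


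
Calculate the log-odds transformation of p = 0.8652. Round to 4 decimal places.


The odds are p/(1-p) = 0.8652 / 0.1348 = 6.4184.
logit(p) = ln(6.4184) = 1.8592.

1.8592


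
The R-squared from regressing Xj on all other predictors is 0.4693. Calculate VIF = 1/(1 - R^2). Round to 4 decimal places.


Using VIF = 1/(1 - R^2_j):
1 - 0.4693 = 0.5307.
VIF = 1.8843.

1.8843


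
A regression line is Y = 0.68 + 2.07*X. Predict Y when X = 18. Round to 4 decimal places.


Predicted value:
Y = 0.68 + (2.07)(18) = 0.68 + 37.2600 = 37.9400.

37.9400


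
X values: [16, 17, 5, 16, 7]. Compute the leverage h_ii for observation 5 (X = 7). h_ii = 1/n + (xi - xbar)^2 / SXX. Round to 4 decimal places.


Mean of X: xbar = 12.2000.
SXX = 130.8000.
For X = 7: h = 1/5 + (7 - 12.2000)^2/130.8000 = 0.4067.

0.4067


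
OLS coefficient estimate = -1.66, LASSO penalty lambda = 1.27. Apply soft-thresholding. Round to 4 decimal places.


Check: |-1.66| = 1.66 vs lambda = 1.27.
Since |beta| > lambda, coefficient = sign(beta)*(|beta| - lambda) = -0.3900.
Soft-thresholded coefficient = -0.3900.

-0.3900


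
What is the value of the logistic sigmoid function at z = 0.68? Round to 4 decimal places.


Compute exp(-0.6800) = 0.5066.
Sigmoid = 1 / (1 + 0.5066) = 1 / 1.5066 = 0.6637.

0.6637


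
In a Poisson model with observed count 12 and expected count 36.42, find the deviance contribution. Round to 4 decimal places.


Compute y*ln(y/mu) = 12*ln(12/36.42) = 12*-1.110211 = -13.322532.
y - mu = -24.42.
D = 2*(-13.322532 - (-24.42)) = 22.194936, which rounds to 22.1949.

22.1949


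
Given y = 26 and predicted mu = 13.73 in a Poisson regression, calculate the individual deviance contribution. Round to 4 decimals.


First: ln(26/13.73) = 0.638513.
Then: 26 * 0.638513 = 16.601338.
y - mu = 26 - 13.73 = 12.27.
D = 2(16.601338 - 12.27) = 8.662676, which rounds to 8.6627.

8.6627


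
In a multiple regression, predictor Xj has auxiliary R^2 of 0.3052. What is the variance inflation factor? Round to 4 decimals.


Denominator: 1 - 0.3052 = 0.6948.
VIF = 1 / 0.6948 = 1.4393.

1.4393


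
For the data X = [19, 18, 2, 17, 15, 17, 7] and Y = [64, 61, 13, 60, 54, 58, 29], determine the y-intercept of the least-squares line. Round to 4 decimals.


First find the slope: b1 = 3.0125.
Means: xbar = 13.5714, ybar = 48.4286.
b0 = ybar - b1 * xbar = 48.4286 - 3.0125 * 13.5714 = 7.5448.

7.5448


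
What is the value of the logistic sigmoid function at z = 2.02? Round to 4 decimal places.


First, exp(-2.0200) = 0.1327.
Then sigma(z) = 1/(1 + 0.1327) = 0.8829.

0.8829


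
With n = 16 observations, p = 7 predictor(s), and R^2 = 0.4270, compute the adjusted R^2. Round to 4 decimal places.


Using the formula:
(1 - 0.4270) = 0.5730.
Multiply by 15/8: 0.5730 * 15 = 8.5950, then 8.5950 / 8 = 1.0744.
Adj R^2 = 1 - 1.0744 = -0.0744.

-0.0744


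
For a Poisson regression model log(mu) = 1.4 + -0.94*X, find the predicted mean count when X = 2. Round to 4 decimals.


eta = 1.4 + -0.94 * 2 = -0.4800.
mu = exp(-0.4800) = 0.6188.

0.6188


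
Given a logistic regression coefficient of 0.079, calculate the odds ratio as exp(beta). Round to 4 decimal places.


Odds ratio = exp(beta) = exp(0.079).
= 1.0822.

1.0822


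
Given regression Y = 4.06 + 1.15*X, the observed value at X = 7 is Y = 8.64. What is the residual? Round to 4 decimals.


Predicted = 4.06 + 1.15 * 7 = 12.1100.
Residual = 8.64 - 12.1100 = -3.4700.

-3.4700


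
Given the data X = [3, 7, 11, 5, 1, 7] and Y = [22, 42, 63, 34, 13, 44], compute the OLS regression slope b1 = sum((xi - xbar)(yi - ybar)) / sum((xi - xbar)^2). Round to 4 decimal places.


Calculate xbar = 5.6667, ybar = 36.3333.
S_xx = 61.3333, S_xy = 308.6667.
Using b1 = S_xy / S_xx = 308.6667 / 61.3333, we get b1 = 5.0326.

5.0326


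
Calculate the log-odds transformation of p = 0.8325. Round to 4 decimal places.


Compute the odds: 0.8325/0.1675 = 4.9701.
Take the natural log: ln(4.9701) = 1.6034.

1.6034


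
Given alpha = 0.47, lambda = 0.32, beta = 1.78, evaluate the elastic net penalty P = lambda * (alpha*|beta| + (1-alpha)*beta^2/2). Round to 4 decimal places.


alpha * |beta| = 0.47 * 1.78 = 0.8366.
(1-alpha) * beta^2/2 = 0.53 * 3.1684/2 = 0.8396.
Total = 0.32 * (0.8366 + 0.8396) = 0.5364.

0.5364


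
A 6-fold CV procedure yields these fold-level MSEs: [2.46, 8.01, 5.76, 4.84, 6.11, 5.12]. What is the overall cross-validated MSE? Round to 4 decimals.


Total MSE across folds = 32.3000.
CV-MSE = 32.3000/6 = 5.3833.

5.3833


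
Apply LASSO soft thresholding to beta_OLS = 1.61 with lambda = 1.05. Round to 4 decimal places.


|beta_OLS| = 1.61.
lambda = 1.05.
Since |beta| > lambda, coefficient = sign(beta)*(|beta| - lambda) = 0.5600.
Result = 0.5600.

0.5600


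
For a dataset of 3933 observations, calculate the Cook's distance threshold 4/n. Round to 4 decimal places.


Cook's distance cutoff = 4/n = 4/3933.
= 0.0010.

0.0010


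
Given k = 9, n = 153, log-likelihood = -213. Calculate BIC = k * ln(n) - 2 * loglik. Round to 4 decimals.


Compute k*ln(n) = 9*ln(153) = 9*5.030438 = 45.273942.
Then -2*loglik = 426.
BIC = 45.273942 + 426 = 471.273942, which rounds to 471.2739.

471.2739


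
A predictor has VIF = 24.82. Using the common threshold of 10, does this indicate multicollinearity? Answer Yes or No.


Compare VIF = 24.82 to the threshold of 10.
24.82 >= 10, so the answer is Yes.

Yes


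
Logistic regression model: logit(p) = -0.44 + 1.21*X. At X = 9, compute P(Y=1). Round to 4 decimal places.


z = -0.44 + 1.21 * 9 = 10.4500.
Sigmoid: P = 1 / (1 + exp(-10.4500)) = 1.0000.

1.0000


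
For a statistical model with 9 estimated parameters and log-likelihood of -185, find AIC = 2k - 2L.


Compute:
2k = 2*9 = 18.
-2*loglik = -2*(-185) = 370.
AIC = 18 + 370 = 388.

388


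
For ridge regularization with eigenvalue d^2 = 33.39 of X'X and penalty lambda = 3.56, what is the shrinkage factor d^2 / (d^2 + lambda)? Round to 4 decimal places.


Denominator = d^2 + lambda = 33.39 + 3.56 = 36.9500.
Shrinkage = 33.39 / 36.9500 = 0.9037.

0.9037


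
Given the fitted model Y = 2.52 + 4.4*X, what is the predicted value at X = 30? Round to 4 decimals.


Plug X = 30 into Y = 2.52 + 4.4*X:
Y = 2.52 + 132.0000 = 134.5200.

134.5200


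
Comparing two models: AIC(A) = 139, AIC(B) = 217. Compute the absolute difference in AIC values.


Compute |139 - 217| = 78.
Model A has the smaller AIC.

78


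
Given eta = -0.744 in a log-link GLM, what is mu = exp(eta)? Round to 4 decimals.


The inverse log link gives:
mu = exp(-0.744) = 0.4752.

0.4752


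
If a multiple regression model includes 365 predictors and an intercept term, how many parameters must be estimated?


Including the intercept, the model has 365 predictor coefficients + 1 intercept.
Total = 366.

366


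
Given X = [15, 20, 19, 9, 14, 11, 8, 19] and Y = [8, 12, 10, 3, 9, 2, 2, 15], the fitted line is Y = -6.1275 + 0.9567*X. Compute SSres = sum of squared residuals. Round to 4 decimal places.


For each point, residual = actual - predicted.
Residuals: [-0.2230, -1.0065, -2.0498, 0.5172, 1.7337, -2.3962, 0.4739, 2.9502].
Sum of squared residuals = 23.2077.

23.2077


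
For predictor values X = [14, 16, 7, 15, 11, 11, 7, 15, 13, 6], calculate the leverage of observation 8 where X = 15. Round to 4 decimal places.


Mean of X: xbar = 11.5000.
SXX = 124.5000.
For X = 15: h = 1/10 + (15 - 11.5000)^2/124.5000 = 0.1984.

0.1984


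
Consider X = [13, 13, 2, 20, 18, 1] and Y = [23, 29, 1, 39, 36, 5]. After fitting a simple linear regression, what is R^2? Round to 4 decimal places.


Fit the OLS line: b0 = 0.2478, b1 = 1.9629.
SSres = 36.3941.
SStot = 1264.8333.
R^2 = 1 - 36.3941/1264.8333 = 0.9712.

0.9712


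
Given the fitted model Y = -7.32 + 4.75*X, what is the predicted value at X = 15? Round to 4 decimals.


Plug X = 15 into Y = -7.32 + 4.75*X:
Y = -7.32 + 71.2500 = 63.9300.

63.9300


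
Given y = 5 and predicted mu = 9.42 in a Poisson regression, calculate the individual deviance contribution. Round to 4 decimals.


Compute y*ln(y/mu) = 5*ln(5/9.42) = 5*-0.633397 = -3.166985.
y - mu = -4.42.
D = 2*(-3.166985 - (-4.42)) = 2.506030, which rounds to 2.5060.

2.5060


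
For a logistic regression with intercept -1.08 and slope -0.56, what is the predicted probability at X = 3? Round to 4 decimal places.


Linear predictor: z = -1.08 + -0.56 * 3 = -2.7600.
P = 1/(1 + exp(2.7600)) = 1/(1 + 15.7998) = 0.0595.

0.0595


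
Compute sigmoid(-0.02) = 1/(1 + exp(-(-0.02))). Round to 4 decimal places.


exp(0.0200) = 1.0202.
1 + exp(-z) = 2.0202.
sigmoid = 1/2.0202 = 0.4950.

0.4950


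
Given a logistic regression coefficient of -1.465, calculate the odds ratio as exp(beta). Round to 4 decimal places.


Odds ratio = exp(beta) = exp(-1.465).
= 0.2311.

0.2311


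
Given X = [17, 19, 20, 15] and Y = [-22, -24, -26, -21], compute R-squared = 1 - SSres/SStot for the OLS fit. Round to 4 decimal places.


The fitted line is Y = -6.1017 + -0.9661*X.
SSres = 0.9831, SStot = 14.7500.
R^2 = 1 - SSres/SStot = 0.9334.

0.9334


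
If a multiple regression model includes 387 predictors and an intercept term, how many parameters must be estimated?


Total coefficients = number of predictors + 1 (for the intercept).
= 387 + 1 = 388.

388


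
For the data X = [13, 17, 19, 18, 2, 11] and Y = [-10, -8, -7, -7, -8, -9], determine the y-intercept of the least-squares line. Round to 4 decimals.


Compute b1 = 0.0662 from the OLS formula.
With xbar = 13.3333 and ybar = -8.1667, the intercept is:
b0 = -8.1667 - 0.0662 * 13.3333 = -9.0497.

-9.0497


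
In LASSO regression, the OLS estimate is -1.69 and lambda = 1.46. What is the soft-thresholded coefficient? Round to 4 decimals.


Absolute value: |-1.69| = 1.69.
Compare to lambda = 1.46.
Since |beta| > lambda, coefficient = sign(beta)*(|beta| - lambda) = -0.2300.

-0.2300


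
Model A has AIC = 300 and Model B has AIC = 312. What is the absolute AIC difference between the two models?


|AIC_A - AIC_B| = |300 - 312| = 12.
Model A is preferred (lower AIC).

12


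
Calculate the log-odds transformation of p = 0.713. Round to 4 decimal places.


Compute the odds: 0.713/0.287 = 2.4843.
Take the natural log: ln(2.4843) = 0.9100.

0.9100


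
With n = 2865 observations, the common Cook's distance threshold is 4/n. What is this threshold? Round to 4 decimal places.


The threshold is 4/n.
4/2865 = 0.0014.

0.0014


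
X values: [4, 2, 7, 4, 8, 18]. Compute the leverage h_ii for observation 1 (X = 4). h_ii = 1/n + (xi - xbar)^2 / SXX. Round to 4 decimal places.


n = 6, xbar = 7.1667.
SXX = sum((xi - xbar)^2) = 164.8333.
h = 1/6 + (4 - 7.1667)^2 / 164.8333 = 0.2275.

0.2275


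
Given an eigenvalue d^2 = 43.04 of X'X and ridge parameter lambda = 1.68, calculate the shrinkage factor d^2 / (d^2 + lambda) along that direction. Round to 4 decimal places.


d^2 + lambda = 43.04 + 1.68 = 44.7200.
Shrinkage factor = 43.04/44.7200 = 0.9624.

0.9624


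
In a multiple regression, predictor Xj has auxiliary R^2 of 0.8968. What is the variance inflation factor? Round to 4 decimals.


VIF = 1 / (1 - 0.8968).
= 1 / 0.1032 = 9.6899.

9.6899


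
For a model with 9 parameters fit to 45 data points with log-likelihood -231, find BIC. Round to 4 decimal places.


k * ln(n) = 9 * ln(45) = 9 * 3.806662 = 34.259958.
-2 * loglik = -2 * (-231) = 462.
BIC = 34.259958 + 462 = 496.259958, which rounds to 496.2600.

496.2600


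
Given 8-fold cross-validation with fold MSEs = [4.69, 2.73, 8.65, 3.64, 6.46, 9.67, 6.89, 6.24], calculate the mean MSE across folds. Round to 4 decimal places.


Total MSE across folds = 48.9700.
CV-MSE = 48.9700/8 = 6.1213.

6.1213


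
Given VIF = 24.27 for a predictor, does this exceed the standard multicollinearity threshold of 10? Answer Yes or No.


The threshold is 10.
VIF = 24.27 is >= 10.
Multicollinearity indication: Yes.

Yes


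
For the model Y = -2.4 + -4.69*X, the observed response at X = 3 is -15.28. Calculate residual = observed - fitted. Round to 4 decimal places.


Compute yhat = -2.4 + (-4.69)(3) = -16.4700.
Residual = actual - predicted = -15.28 - -16.4700 = 1.1900.

1.1900


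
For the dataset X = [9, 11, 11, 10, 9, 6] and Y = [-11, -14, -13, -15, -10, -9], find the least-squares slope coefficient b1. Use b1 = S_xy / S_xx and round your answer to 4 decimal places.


First compute the means: xbar = 9.3333, ybar = -12.0000.
Then S_xx = sum((xi - xbar)^2) = 17.3333.
S_xy = sum((xi - xbar)(yi - ybar)) = -18.0000.
b1 = S_xy / S_xx = -18.0000 / 17.3333 = -1.0385.

-1.0385


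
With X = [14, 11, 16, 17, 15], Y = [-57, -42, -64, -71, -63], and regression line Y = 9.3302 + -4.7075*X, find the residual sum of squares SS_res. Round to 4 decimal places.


For each point, residual = actual - predicted.
Residuals: [-0.4252, 0.4523, 1.9898, -0.3027, -1.7177].
Sum of squared residuals = 7.3868.

7.3868


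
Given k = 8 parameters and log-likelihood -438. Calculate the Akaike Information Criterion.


AIC = 2k - 2*loglik = 2(8) - 2(-438).
= 16 + 876 = 892.

892


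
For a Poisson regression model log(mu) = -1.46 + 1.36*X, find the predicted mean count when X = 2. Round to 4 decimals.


Linear predictor: eta = -1.46 + (1.36)(2) = 1.2600.
Expected count: mu = exp(1.2600) = 3.5254.

3.5254


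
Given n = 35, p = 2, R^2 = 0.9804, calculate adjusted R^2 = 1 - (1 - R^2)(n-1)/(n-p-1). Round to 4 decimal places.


Adjusted R^2 = 1 - (1 - R^2) * (n-1)/(n-p-1).
(1 - R^2) = 0.0196.
(n-1)/(n-p-1) = 34/32.
(1 - R^2) * (n-1) = 0.0196 * 34 = 0.6664.
Divide by (n-p-1): 0.6664 / 32 = 0.0208.
Adj R^2 = 1 - 0.0208 = 0.9792.

0.9792


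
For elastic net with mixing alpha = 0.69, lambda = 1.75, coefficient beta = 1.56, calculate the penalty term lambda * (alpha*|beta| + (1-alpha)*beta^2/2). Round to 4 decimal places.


Compute:
L1 = 0.69 * 1.56 = 1.0764.
L2 = 0.31 * 1.56^2 / 2 = 0.3772.
Penalty = 1.75 * (1.0764 + 0.3772) = 2.5438.

2.5438


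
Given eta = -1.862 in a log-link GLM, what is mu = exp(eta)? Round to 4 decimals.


Apply the inverse link:
mu = e^-1.862 = 0.1554.

0.1554


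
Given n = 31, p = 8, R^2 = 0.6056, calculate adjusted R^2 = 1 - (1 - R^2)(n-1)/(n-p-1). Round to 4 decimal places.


Plug in: Adj R^2 = 1 - (1 - 0.6056) * 30/22.
= 1 - 0.3944 * 30/22
= 1 - 11.8320 / 22
= 1 - 0.5378 = 0.4622.

0.4622


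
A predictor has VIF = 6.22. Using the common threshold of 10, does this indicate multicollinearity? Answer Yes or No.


The threshold is 10.
VIF = 6.22 is < 10.
Multicollinearity indication: No.

No


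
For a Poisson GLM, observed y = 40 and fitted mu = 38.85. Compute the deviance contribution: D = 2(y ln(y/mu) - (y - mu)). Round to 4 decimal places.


First: ln(40/38.85) = 0.029171.
Then: 40 * 0.029171 = 1.166840.
y - mu = 40 - 38.85 = 1.15.
D = 2(1.166840 - 1.15) = 0.033680, which rounds to 0.0337.

0.0337


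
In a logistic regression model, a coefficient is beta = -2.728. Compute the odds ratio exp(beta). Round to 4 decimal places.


exp(-2.728) = 0.0653.
So the odds ratio is 0.0653.

0.0653


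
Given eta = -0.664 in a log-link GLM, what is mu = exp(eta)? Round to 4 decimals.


The inverse log link gives:
mu = exp(-0.664) = 0.5148.

0.5148


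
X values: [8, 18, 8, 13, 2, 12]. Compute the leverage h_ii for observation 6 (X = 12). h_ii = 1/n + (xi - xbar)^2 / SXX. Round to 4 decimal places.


n = 6, xbar = 10.1667.
SXX = sum((xi - xbar)^2) = 148.8333.
h = 1/6 + (12 - 10.1667)^2 / 148.8333 = 0.1892.

0.1892


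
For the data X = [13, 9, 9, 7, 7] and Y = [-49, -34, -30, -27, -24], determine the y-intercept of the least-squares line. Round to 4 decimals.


First find the slope: b1 = -3.9167.
Means: xbar = 9.0000, ybar = -32.8000.
b0 = ybar - b1 * xbar = -32.8000 - -3.9167 * 9.0000 = 2.4500.

2.4500


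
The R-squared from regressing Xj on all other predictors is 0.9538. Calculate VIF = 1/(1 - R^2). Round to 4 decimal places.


Denominator: 1 - 0.9538 = 0.0462.
VIF = 1 / 0.0462 = 21.6450.

21.6450


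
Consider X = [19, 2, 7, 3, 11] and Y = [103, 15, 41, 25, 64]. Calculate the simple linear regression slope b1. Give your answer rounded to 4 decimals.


Calculate xbar = 8.4000, ybar = 49.6000.
S_xx = 191.2000, S_xy = 969.8000.
Using b1 = S_xy / S_xx = 969.8000 / 191.2000, we get b1 = 5.0722.

5.0722


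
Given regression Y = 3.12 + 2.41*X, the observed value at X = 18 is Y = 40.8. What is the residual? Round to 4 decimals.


Compute yhat = 3.12 + (2.41)(18) = 46.5000.
Residual = actual - predicted = 40.8 - 46.5000 = -5.7000.

-5.7000


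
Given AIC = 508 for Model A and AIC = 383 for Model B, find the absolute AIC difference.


Absolute difference = |508 - 383| = 125.
The model with lower AIC (B) is preferred.

125


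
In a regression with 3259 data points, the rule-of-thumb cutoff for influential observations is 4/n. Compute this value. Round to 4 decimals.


Cook's distance cutoff = 4/n = 4/3259.
= 0.0012.

0.0012


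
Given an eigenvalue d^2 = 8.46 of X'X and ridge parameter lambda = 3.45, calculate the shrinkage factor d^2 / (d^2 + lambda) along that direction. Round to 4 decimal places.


Denominator = d^2 + lambda = 8.46 + 3.45 = 11.9100.
Shrinkage = 8.46 / 11.9100 = 0.7103.

0.7103


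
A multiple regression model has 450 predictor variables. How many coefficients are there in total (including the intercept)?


Total coefficients = number of predictors + 1 (for the intercept).
= 450 + 1 = 451.

451


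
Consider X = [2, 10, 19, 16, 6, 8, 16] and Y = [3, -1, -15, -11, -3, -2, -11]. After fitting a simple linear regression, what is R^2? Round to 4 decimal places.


Fit the OLS line: b0 = 5.5248, b1 = -1.0217.
SSres = 21.3199.
SStot = 261.4286.
R^2 = 1 - 21.3199/261.4286 = 0.9184.

0.9184


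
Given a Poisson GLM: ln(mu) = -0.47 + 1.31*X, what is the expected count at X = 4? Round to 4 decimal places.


eta = -0.47 + 1.31 * 4 = 4.7700.
mu = exp(4.7700) = 117.9192.

117.9192


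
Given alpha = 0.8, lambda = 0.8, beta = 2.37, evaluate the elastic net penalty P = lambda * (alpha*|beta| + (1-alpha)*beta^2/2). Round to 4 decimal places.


Compute:
L1 = 0.8 * 2.37 = 1.8960.
L2 = 0.2 * 2.37^2 / 2 = 0.5617.
Penalty = 0.8 * (1.8960 + 0.5617) = 1.9662.

1.9662


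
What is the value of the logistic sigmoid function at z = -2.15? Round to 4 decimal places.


Compute exp(2.1500) = 8.5849.
Sigmoid = 1 / (1 + 8.5849) = 1 / 9.5849 = 0.1043.

0.1043


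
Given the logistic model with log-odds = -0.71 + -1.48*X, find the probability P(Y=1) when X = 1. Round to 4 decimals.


z = -0.71 + -1.48 * 1 = -2.1900.
Sigmoid: P = 1 / (1 + exp(2.1900)) = 0.1007.

0.1007


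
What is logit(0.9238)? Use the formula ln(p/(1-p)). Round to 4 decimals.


1 - p = 0.0762.
p/(1-p) = 12.1234.
logit = ln(12.1234) = 2.4951.

2.4951


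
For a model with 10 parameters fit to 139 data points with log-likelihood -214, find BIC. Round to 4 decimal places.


k * ln(n) = 10 * ln(139) = 10 * 4.934474 = 49.344740.
-2 * loglik = -2 * (-214) = 428.
BIC = 49.344740 + 428 = 477.344740, which rounds to 477.3447.

477.3447


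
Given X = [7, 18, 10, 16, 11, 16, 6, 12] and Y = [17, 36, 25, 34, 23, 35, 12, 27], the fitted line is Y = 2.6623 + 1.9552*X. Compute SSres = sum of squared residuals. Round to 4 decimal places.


For each point, residual = actual - predicted.
Residuals: [0.6513, -1.8559, 2.7857, 0.0545, -1.1695, 1.0545, -2.3935, 0.8753].
Sum of squared residuals = 20.6063.

20.6063


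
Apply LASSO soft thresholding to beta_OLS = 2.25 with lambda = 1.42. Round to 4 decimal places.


Check: |2.25| = 2.25 vs lambda = 1.42.
Since |beta| > lambda, coefficient = sign(beta)*(|beta| - lambda) = 0.8300.
Soft-thresholded coefficient = 0.8300.

0.8300


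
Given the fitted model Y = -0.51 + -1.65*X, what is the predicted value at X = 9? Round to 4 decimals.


Plug X = 9 into Y = -0.51 + -1.65*X:
Y = -0.51 + -14.8500 = -15.3600.

-15.3600


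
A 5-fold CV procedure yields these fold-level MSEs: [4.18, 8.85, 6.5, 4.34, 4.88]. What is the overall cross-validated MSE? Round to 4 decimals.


Total MSE across folds = 28.7500.
CV-MSE = 28.7500/5 = 5.7500.

5.7500


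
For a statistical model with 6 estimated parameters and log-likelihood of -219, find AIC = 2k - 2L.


Compute:
2k = 2*6 = 12.
-2*loglik = -2*(-219) = 438.
AIC = 12 + 438 = 450.

450


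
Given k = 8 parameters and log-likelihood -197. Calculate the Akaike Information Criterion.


Compute:
2k = 2*8 = 16.
-2*loglik = -2*(-197) = 394.
AIC = 16 + 394 = 410.

410


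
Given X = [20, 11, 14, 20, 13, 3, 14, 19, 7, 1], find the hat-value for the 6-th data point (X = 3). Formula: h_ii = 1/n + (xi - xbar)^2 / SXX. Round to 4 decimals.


Mean of X: xbar = 12.2000.
SXX = 413.6000.
For X = 3: h = 1/10 + (3 - 12.2000)^2/413.6000 = 0.3046.

0.3046


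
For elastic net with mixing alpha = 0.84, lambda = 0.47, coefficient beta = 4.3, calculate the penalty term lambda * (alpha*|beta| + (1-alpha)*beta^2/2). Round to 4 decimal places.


L1 component = 0.84 * |4.3| = 3.6120.
L2 component = 0.16 * 4.3^2 / 2 = 1.4792.
Penalty = 0.47 * (3.6120 + 1.4792) = 0.47 * 5.0912 = 2.3929.

2.3929


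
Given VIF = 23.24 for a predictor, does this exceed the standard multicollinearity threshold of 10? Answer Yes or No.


Compare VIF = 23.24 to the threshold of 10.
23.24 >= 10, so the answer is Yes.

Yes


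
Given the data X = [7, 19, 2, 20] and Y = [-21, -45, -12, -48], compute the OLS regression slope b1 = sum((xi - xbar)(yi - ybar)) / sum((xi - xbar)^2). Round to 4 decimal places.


First compute the means: xbar = 12.0000, ybar = -31.5000.
Then S_xx = sum((xi - xbar)^2) = 238.0000.
S_xy = sum((xi - xbar)(yi - ybar)) = -474.0000.
b1 = S_xy / S_xx = -474.0000 / 238.0000 = -1.9916.

-1.9916


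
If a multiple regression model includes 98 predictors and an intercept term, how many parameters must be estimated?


Total coefficients = number of predictors + 1 (for the intercept).
= 98 + 1 = 99.

99


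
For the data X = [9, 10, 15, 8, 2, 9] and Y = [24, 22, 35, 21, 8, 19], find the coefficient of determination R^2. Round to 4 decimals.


Fit the OLS line: b0 = 3.5451, b1 = 2.0326.
SSres = 18.7409.
SStot = 377.5000.
R^2 = 1 - 18.7409/377.5000 = 0.9504.

0.9504


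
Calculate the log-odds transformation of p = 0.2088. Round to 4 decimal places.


Compute the odds: 0.2088/0.7912 = 0.2639.
Take the natural log: ln(0.2639) = -1.3322.

-1.3322


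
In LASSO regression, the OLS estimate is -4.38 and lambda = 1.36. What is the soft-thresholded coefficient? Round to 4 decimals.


|beta_OLS| = 4.38.
lambda = 1.36.
Since |beta| > lambda, coefficient = sign(beta)*(|beta| - lambda) = -3.0200.
Result = -3.0200.

-3.0200


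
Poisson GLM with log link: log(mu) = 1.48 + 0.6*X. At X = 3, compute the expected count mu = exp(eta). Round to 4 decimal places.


Linear predictor: eta = 1.48 + (0.6)(3) = 3.2800.
Expected count: mu = exp(3.2800) = 26.5758.

26.5758


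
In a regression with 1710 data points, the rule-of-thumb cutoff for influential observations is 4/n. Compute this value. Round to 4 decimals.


Using the rule of thumb:
Threshold = 4 / 1710 = 0.0023.

0.0023


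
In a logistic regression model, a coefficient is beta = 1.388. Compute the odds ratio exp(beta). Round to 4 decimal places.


Odds ratio = exp(beta) = exp(1.388).
= 4.0068.

4.0068


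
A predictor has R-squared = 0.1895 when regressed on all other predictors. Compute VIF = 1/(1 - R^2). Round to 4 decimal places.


VIF = 1 / (1 - 0.1895).
= 1 / 0.8105 = 1.2338.

1.2338


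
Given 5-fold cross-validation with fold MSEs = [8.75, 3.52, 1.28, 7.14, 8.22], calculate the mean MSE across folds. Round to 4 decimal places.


Total MSE across folds = 28.9100.
CV-MSE = 28.9100/5 = 5.7820.

5.7820


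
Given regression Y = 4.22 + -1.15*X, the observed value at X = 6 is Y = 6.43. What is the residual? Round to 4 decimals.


Compute yhat = 4.22 + (-1.15)(6) = -2.6800.
Residual = actual - predicted = 6.43 - -2.6800 = 9.1100.

9.1100


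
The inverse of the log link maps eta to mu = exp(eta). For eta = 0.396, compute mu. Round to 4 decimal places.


Apply the inverse link:
mu = e^0.396 = 1.4859.

1.4859


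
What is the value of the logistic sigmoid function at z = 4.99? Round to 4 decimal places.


exp(-4.9900) = 0.0068.
1 + exp(-z) = 1.0068.
sigmoid = 1/1.0068 = 0.9932.

0.9932


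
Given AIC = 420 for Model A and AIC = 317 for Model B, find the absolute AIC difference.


Absolute difference = |420 - 317| = 103.
The model with lower AIC (B) is preferred.

103


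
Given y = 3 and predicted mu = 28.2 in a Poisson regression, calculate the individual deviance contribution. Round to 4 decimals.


Compute y*ln(y/mu) = 3*ln(3/28.2) = 3*-2.240710 = -6.722130.
y - mu = -25.2.
D = 2*(-6.722130 - (-25.2)) = 36.955740, which rounds to 36.9557.

36.9557


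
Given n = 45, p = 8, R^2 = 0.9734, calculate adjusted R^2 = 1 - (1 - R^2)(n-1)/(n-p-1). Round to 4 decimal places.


Using the formula:
(1 - 0.9734) = 0.0266.
Multiply by 44/36: 0.0266 * 44 = 1.1704, then 1.1704 / 36 = 0.0325.
Adj R^2 = 1 - 0.0325 = 0.9675.

0.9675


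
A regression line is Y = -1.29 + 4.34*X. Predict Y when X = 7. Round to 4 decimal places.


Predicted value:
Y = -1.29 + (4.34)(7) = -1.29 + 30.3800 = 29.0900.

29.0900


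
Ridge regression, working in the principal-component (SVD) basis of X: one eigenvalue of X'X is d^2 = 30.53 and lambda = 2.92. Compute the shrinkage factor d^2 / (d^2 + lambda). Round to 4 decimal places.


Denominator = d^2 + lambda = 30.53 + 2.92 = 33.4500.
Shrinkage = 30.53 / 33.4500 = 0.9127.

0.9127


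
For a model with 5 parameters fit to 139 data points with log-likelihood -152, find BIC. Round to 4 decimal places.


Compute k*ln(n) = 5*ln(139) = 5*4.934474 = 24.672370.
Then -2*loglik = 304.
BIC = 24.672370 + 304 = 328.672370, which rounds to 328.6724.

328.6724


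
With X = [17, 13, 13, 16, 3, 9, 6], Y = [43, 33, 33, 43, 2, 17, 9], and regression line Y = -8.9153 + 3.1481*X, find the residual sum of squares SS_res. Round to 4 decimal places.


Predicted values from Y = -8.9153 + 3.1481*X.
Residuals: [-1.6024, 0.9900, 0.9900, 1.5457, 1.4710, -2.4176, -0.9733].
SSres = 15.8730.

15.8730


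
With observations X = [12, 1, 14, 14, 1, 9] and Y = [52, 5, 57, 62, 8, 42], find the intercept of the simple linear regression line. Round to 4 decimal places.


The slope is b1 = 4.0970.
Sample means are xbar = 8.5000 and ybar = 37.6667.
Intercept: b0 = 37.6667 - (4.0970)(8.5000) = 2.8419.

2.8419


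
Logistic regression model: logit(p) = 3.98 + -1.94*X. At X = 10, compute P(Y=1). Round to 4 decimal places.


Compute z = 3.98 + (-1.94)(10) = -15.4200.
exp(-z) = 4975318.7656.
P = 1/(1 + 4975318.7656) = 0.0000.

0.0000


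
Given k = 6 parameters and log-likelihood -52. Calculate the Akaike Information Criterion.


Compute:
2k = 2*6 = 12.
-2*loglik = -2*(-52) = 104.
AIC = 12 + 104 = 116.

116


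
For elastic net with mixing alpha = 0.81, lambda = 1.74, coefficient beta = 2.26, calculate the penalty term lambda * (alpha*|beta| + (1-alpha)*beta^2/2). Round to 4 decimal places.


L1 component = 0.81 * |2.26| = 1.8306.
L2 component = 0.19 * 2.26^2 / 2 = 0.4852.
Penalty = 1.74 * (1.8306 + 0.4852) = 1.74 * 2.3158 = 4.0295.

4.0295


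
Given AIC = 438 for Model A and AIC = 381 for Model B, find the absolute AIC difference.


Compute |438 - 381| = 57.
Model B has the smaller AIC.

57


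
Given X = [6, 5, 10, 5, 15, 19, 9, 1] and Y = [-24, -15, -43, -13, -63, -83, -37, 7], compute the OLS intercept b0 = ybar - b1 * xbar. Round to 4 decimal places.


First find the slope: b1 = -4.9306.
Means: xbar = 8.7500, ybar = -33.8750.
b0 = ybar - b1 * xbar = -33.8750 - -4.9306 * 8.7500 = 9.2681.

9.2681


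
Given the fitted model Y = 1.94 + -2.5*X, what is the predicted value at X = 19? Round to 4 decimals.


Substitute X = 19 into the equation:
Y = 1.94 + -2.5 * 19 = 1.94 + -47.5000 = -45.5600.

-45.5600


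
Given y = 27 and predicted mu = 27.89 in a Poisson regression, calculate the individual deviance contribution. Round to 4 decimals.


Compute y*ln(y/mu) = 27*ln(27/27.89) = 27*-0.032431 = -0.875637.
y - mu = -0.89.
D = 2*(-0.875637 - (-0.89)) = 0.028726, which rounds to 0.0287.

0.0287


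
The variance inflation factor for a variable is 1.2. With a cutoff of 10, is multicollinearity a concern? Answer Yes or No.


Check: VIF = 1.2 vs threshold = 10.
Since 1.2 < 10, the answer is No.

No


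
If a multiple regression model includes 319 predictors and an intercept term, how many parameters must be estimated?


Each predictor gets one coefficient, plus one intercept.
Total parameters = 319 + 1 = 320.

320


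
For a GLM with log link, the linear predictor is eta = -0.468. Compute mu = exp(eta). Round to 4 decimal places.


The inverse log link gives:
mu = exp(-0.468) = 0.6263.

0.6263


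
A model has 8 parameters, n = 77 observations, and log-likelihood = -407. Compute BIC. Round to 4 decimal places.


Compute k*ln(n) = 8*ln(77) = 8*4.343805 = 34.750440.
Then -2*loglik = 814.
BIC = 34.750440 + 814 = 848.750440, which rounds to 848.7504.

848.7504


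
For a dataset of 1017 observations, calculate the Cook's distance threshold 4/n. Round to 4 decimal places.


The threshold is 4/n.
4/1017 = 0.0039.

0.0039


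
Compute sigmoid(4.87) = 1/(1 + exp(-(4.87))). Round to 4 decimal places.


First, exp(-4.8700) = 0.0077.
Then sigma(z) = 1/(1 + 0.0077) = 0.9924.

0.9924


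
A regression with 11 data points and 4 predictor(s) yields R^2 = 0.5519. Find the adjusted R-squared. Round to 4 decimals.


Plug in: Adj R^2 = 1 - (1 - 0.5519) * 10/6.
= 1 - 0.4481 * 10/6
= 1 - 4.4810 / 6
= 1 - 0.7468 = 0.2532.

0.2532


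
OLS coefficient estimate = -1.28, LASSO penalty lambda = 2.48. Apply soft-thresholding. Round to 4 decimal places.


Absolute value: |-1.28| = 1.28.
Compare to lambda = 2.48.
Since |beta| <= lambda, the coefficient is set to 0.

0.0000


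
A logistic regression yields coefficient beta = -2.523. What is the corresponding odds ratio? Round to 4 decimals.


The odds ratio is computed as:
OR = e^(-2.523) = 0.0802.

0.0802


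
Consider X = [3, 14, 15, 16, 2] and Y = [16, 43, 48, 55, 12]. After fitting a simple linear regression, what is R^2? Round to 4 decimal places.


The fitted line is Y = 6.6947 + 2.8105*X.
SSres = 21.9789, SStot = 1522.8000.
R^2 = 1 - SSres/SStot = 0.9856.

0.9856


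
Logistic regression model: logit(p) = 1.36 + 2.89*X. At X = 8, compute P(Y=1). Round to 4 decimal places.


Linear predictor: z = 1.36 + 2.89 * 8 = 24.4800.
P = 1/(1 + exp(-24.4800)) = 1/(1 + 0.0000) = 1.0000.

1.0000


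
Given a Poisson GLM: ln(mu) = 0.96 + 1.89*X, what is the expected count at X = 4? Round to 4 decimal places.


Linear predictor: eta = 0.96 + (1.89)(4) = 8.5200.
Expected count: mu = exp(8.5200) = 5014.0538.

5014.0538


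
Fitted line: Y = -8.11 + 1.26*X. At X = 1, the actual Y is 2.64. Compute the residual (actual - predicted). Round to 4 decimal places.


Fitted value at X = 1 is yhat = -8.11 + 1.26*1 = -6.8500.
Residual = 2.64 - -6.8500 = 9.4900.

9.4900


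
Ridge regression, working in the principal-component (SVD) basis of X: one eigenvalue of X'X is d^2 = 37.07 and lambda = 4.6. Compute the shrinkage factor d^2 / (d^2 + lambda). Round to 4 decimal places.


Denominator = d^2 + lambda = 37.07 + 4.6 = 41.6700.
Shrinkage = 37.07 / 41.6700 = 0.8896.

0.8896


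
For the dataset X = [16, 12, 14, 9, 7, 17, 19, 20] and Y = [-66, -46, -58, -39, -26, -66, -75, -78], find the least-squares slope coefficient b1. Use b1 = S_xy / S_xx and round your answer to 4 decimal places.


First compute the means: xbar = 14.2500, ybar = -56.7500.
Then S_xx = sum((xi - xbar)^2) = 151.5000.
S_xy = sum((xi - xbar)(yi - ybar)) = -590.5000.
b1 = S_xy / S_xx = -590.5000 / 151.5000 = -3.8977.

-3.8977


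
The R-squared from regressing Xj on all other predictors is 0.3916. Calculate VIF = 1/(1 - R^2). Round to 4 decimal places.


VIF = 1 / (1 - 0.3916).
= 1 / 0.6084 = 1.6437.

1.6437


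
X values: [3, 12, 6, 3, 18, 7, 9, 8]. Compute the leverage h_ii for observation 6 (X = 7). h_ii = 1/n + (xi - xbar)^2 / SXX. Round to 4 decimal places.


Mean of X: xbar = 8.2500.
SXX = 171.5000.
For X = 7: h = 1/8 + (7 - 8.2500)^2/171.5000 = 0.1341.

0.1341


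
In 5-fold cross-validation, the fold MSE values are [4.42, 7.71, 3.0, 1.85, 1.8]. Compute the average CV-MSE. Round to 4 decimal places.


Total MSE across folds = 18.7800.
CV-MSE = 18.7800/5 = 3.7560.

3.7560


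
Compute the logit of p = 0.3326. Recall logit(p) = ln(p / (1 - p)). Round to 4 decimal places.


1 - p = 0.6674.
p/(1-p) = 0.4984.
logit = ln(0.4984) = -0.6964.

-0.6964


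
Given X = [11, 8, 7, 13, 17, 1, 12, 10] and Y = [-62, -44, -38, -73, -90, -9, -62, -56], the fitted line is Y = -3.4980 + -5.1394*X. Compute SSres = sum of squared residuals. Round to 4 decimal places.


Compute predicted values, then residuals = yi - yhat_i.
Residuals: [-1.9686, 0.6132, 1.4738, -2.6898, 0.8678, -0.3626, 3.1708, -1.1080].
SSres = sum(residual^2) = 25.8247.

25.8247


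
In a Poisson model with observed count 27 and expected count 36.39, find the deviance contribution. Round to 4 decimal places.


Compute y*ln(y/mu) = 27*ln(27/36.39) = 27*-0.298457 = -8.058339.
y - mu = -9.39.
D = 2*(-8.058339 - (-9.39)) = 2.663322, which rounds to 2.6633.

2.6633


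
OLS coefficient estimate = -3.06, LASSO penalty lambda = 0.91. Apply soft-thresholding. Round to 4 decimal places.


Absolute value: |-3.06| = 3.06.
Compare to lambda = 0.91.
Since |beta| > lambda, coefficient = sign(beta)*(|beta| - lambda) = -2.1500.

-2.1500


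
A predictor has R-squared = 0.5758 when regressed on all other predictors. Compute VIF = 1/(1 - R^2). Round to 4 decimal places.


Using VIF = 1/(1 - R^2_j):
1 - 0.5758 = 0.4242.
VIF = 2.3574.

2.3574


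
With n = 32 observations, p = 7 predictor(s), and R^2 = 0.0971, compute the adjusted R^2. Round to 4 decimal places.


Using the formula:
(1 - 0.0971) = 0.9029.
Multiply by 31/24: 0.9029 * 31 = 27.9899, then 27.9899 / 24 = 1.1662.
Adj R^2 = 1 - 1.1662 = -0.1662.

-0.1662


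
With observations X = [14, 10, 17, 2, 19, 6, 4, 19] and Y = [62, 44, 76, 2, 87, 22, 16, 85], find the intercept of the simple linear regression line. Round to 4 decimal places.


Compute b1 = 4.8380 from the OLS formula.
With xbar = 11.3750 and ybar = 49.2500, the intercept is:
b0 = 49.2500 - 4.8380 * 11.3750 = -5.7819.

-5.7819


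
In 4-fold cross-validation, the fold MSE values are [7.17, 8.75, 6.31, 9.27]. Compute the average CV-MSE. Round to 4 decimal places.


Total MSE across folds = 31.5000.
CV-MSE = 31.5000/4 = 7.8750.

7.8750
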